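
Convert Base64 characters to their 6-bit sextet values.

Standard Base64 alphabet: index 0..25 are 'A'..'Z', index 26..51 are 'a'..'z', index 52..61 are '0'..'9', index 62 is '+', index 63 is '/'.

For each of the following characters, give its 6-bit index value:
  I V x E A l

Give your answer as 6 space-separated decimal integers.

Answer: 8 21 49 4 0 37

Derivation:
'I': A..Z range, ord('I') − ord('A') = 8
'V': A..Z range, ord('V') − ord('A') = 21
'x': a..z range, 26 + ord('x') − ord('a') = 49
'E': A..Z range, ord('E') − ord('A') = 4
'A': A..Z range, ord('A') − ord('A') = 0
'l': a..z range, 26 + ord('l') − ord('a') = 37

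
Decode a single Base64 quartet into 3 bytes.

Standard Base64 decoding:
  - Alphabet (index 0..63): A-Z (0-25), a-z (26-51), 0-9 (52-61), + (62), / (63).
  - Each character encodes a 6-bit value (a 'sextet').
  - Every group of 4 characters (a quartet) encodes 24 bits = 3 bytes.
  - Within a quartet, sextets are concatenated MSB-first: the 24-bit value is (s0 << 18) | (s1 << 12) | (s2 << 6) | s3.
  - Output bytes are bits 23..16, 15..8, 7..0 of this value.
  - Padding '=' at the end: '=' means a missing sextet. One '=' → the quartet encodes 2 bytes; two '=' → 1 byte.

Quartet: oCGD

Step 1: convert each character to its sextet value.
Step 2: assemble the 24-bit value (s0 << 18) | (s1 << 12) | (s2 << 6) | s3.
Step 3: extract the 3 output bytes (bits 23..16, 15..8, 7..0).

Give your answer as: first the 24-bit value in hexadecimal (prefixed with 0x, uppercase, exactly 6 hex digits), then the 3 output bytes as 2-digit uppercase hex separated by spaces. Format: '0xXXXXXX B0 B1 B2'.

Answer: 0xA02183 A0 21 83

Derivation:
Sextets: o=40, C=2, G=6, D=3
24-bit: (40<<18) | (2<<12) | (6<<6) | 3
      = 0xA00000 | 0x002000 | 0x000180 | 0x000003
      = 0xA02183
Bytes: (v>>16)&0xFF=A0, (v>>8)&0xFF=21, v&0xFF=83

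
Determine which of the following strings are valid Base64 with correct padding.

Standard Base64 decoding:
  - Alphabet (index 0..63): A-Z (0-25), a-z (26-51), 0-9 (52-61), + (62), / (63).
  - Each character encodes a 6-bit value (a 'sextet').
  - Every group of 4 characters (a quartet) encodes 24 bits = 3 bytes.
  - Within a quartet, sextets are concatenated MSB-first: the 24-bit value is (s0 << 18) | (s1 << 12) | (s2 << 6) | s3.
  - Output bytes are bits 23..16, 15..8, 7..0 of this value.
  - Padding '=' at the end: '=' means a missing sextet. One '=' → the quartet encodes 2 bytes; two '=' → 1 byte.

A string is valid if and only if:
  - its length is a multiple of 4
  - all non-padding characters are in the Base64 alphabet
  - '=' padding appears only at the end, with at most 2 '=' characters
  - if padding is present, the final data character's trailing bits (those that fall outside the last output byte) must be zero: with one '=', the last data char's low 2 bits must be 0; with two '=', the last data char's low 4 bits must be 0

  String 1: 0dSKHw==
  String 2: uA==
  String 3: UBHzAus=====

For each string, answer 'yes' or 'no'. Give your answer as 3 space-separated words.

String 1: '0dSKHw==' → valid
String 2: 'uA==' → valid
String 3: 'UBHzAus=====' → invalid (5 pad chars (max 2))

Answer: yes yes no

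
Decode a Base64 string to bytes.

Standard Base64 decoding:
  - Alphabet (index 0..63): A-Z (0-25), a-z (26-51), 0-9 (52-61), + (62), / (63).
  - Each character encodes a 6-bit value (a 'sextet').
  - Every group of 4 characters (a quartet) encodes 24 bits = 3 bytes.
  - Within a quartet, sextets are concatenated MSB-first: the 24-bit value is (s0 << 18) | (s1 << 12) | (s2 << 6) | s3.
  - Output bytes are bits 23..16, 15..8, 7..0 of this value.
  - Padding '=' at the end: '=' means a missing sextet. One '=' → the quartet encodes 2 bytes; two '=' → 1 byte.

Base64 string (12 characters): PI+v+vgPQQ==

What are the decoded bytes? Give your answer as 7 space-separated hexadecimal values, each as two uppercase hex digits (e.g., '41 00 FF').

Answer: 3C 8F AF FA F8 0F 41

Derivation:
After char 0 ('P'=15): chars_in_quartet=1 acc=0xF bytes_emitted=0
After char 1 ('I'=8): chars_in_quartet=2 acc=0x3C8 bytes_emitted=0
After char 2 ('+'=62): chars_in_quartet=3 acc=0xF23E bytes_emitted=0
After char 3 ('v'=47): chars_in_quartet=4 acc=0x3C8FAF -> emit 3C 8F AF, reset; bytes_emitted=3
After char 4 ('+'=62): chars_in_quartet=1 acc=0x3E bytes_emitted=3
After char 5 ('v'=47): chars_in_quartet=2 acc=0xFAF bytes_emitted=3
After char 6 ('g'=32): chars_in_quartet=3 acc=0x3EBE0 bytes_emitted=3
After char 7 ('P'=15): chars_in_quartet=4 acc=0xFAF80F -> emit FA F8 0F, reset; bytes_emitted=6
After char 8 ('Q'=16): chars_in_quartet=1 acc=0x10 bytes_emitted=6
After char 9 ('Q'=16): chars_in_quartet=2 acc=0x410 bytes_emitted=6
Padding '==': partial quartet acc=0x410 -> emit 41; bytes_emitted=7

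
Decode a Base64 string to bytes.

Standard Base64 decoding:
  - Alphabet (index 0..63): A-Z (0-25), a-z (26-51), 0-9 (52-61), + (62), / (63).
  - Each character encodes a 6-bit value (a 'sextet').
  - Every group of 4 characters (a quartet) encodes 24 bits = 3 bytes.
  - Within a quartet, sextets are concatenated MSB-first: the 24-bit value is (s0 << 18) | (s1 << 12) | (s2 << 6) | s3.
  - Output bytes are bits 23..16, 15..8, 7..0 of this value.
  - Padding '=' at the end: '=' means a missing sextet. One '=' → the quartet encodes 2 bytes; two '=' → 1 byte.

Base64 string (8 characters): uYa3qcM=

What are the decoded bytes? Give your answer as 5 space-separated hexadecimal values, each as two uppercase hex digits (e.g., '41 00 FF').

After char 0 ('u'=46): chars_in_quartet=1 acc=0x2E bytes_emitted=0
After char 1 ('Y'=24): chars_in_quartet=2 acc=0xB98 bytes_emitted=0
After char 2 ('a'=26): chars_in_quartet=3 acc=0x2E61A bytes_emitted=0
After char 3 ('3'=55): chars_in_quartet=4 acc=0xB986B7 -> emit B9 86 B7, reset; bytes_emitted=3
After char 4 ('q'=42): chars_in_quartet=1 acc=0x2A bytes_emitted=3
After char 5 ('c'=28): chars_in_quartet=2 acc=0xA9C bytes_emitted=3
After char 6 ('M'=12): chars_in_quartet=3 acc=0x2A70C bytes_emitted=3
Padding '=': partial quartet acc=0x2A70C -> emit A9 C3; bytes_emitted=5

Answer: B9 86 B7 A9 C3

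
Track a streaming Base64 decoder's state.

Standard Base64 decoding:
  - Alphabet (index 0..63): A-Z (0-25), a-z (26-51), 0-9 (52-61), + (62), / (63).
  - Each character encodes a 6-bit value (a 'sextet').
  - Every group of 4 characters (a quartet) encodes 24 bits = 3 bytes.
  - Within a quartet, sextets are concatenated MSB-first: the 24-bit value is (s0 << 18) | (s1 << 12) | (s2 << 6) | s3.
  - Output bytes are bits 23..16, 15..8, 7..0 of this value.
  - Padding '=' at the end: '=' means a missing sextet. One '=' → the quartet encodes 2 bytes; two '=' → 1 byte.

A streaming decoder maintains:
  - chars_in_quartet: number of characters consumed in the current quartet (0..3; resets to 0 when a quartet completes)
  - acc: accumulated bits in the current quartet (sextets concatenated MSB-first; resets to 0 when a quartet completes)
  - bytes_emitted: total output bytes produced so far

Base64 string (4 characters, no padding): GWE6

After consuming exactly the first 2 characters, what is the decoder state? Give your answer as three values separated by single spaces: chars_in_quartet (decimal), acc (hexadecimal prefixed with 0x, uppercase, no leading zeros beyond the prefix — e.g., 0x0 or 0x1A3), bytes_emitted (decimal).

After char 0 ('G'=6): chars_in_quartet=1 acc=0x6 bytes_emitted=0
After char 1 ('W'=22): chars_in_quartet=2 acc=0x196 bytes_emitted=0

Answer: 2 0x196 0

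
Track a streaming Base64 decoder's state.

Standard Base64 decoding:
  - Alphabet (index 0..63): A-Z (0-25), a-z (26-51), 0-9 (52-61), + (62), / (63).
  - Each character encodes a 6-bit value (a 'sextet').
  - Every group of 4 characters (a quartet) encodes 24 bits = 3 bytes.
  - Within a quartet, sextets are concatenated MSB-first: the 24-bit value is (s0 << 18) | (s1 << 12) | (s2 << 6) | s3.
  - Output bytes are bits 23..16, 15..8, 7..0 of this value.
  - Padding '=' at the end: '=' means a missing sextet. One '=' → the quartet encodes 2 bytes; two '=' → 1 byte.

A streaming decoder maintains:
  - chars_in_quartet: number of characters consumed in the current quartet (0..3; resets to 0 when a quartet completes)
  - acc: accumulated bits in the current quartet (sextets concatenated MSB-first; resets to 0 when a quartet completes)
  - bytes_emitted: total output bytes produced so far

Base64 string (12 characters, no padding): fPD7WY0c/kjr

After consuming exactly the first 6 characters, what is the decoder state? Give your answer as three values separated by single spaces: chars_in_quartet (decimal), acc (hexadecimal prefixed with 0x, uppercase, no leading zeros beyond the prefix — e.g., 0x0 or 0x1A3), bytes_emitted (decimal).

After char 0 ('f'=31): chars_in_quartet=1 acc=0x1F bytes_emitted=0
After char 1 ('P'=15): chars_in_quartet=2 acc=0x7CF bytes_emitted=0
After char 2 ('D'=3): chars_in_quartet=3 acc=0x1F3C3 bytes_emitted=0
After char 3 ('7'=59): chars_in_quartet=4 acc=0x7CF0FB -> emit 7C F0 FB, reset; bytes_emitted=3
After char 4 ('W'=22): chars_in_quartet=1 acc=0x16 bytes_emitted=3
After char 5 ('Y'=24): chars_in_quartet=2 acc=0x598 bytes_emitted=3

Answer: 2 0x598 3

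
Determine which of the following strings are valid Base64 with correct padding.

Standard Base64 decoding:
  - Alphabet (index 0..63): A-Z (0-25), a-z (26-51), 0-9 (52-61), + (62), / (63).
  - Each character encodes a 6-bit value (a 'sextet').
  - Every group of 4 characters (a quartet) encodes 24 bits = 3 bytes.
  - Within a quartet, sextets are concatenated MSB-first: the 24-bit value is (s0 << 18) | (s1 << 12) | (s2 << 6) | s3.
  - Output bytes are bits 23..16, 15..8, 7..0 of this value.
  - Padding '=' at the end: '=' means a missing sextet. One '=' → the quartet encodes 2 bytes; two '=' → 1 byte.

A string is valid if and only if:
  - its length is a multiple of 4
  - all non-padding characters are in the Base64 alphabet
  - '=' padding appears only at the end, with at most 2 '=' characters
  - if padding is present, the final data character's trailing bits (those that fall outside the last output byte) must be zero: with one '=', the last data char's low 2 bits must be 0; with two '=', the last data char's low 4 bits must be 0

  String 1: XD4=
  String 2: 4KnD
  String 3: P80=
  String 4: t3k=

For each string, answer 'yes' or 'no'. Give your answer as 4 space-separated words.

Answer: yes yes yes yes

Derivation:
String 1: 'XD4=' → valid
String 2: '4KnD' → valid
String 3: 'P80=' → valid
String 4: 't3k=' → valid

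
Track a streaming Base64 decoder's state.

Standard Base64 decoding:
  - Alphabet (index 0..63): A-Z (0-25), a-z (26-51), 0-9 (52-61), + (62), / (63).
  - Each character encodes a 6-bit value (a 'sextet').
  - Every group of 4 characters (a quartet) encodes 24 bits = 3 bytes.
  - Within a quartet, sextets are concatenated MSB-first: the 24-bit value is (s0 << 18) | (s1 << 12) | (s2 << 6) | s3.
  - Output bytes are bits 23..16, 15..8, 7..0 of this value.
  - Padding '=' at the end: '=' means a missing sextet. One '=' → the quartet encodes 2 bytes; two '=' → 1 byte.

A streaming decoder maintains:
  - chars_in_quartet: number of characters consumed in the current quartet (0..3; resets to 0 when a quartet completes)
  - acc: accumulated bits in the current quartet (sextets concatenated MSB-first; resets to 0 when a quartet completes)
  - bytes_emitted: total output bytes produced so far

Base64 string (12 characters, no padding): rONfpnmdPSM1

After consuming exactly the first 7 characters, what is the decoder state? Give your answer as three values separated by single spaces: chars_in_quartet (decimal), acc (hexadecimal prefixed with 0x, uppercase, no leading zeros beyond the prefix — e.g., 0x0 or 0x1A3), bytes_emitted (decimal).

After char 0 ('r'=43): chars_in_quartet=1 acc=0x2B bytes_emitted=0
After char 1 ('O'=14): chars_in_quartet=2 acc=0xACE bytes_emitted=0
After char 2 ('N'=13): chars_in_quartet=3 acc=0x2B38D bytes_emitted=0
After char 3 ('f'=31): chars_in_quartet=4 acc=0xACE35F -> emit AC E3 5F, reset; bytes_emitted=3
After char 4 ('p'=41): chars_in_quartet=1 acc=0x29 bytes_emitted=3
After char 5 ('n'=39): chars_in_quartet=2 acc=0xA67 bytes_emitted=3
After char 6 ('m'=38): chars_in_quartet=3 acc=0x299E6 bytes_emitted=3

Answer: 3 0x299E6 3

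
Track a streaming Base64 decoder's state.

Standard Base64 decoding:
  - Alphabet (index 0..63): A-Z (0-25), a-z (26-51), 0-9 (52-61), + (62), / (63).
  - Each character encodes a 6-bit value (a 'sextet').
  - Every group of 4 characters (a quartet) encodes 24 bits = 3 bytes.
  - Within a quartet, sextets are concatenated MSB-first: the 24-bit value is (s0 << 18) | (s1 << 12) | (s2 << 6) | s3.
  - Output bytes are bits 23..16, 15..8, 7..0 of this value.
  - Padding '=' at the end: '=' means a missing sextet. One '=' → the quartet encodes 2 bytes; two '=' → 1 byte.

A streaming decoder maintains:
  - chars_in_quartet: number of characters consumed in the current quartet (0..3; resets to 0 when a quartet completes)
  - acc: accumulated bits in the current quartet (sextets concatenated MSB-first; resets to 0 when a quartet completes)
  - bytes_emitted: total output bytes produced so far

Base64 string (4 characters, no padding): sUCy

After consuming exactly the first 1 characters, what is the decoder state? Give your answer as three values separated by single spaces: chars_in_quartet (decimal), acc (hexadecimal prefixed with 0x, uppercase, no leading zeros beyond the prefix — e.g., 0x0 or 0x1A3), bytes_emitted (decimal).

After char 0 ('s'=44): chars_in_quartet=1 acc=0x2C bytes_emitted=0

Answer: 1 0x2C 0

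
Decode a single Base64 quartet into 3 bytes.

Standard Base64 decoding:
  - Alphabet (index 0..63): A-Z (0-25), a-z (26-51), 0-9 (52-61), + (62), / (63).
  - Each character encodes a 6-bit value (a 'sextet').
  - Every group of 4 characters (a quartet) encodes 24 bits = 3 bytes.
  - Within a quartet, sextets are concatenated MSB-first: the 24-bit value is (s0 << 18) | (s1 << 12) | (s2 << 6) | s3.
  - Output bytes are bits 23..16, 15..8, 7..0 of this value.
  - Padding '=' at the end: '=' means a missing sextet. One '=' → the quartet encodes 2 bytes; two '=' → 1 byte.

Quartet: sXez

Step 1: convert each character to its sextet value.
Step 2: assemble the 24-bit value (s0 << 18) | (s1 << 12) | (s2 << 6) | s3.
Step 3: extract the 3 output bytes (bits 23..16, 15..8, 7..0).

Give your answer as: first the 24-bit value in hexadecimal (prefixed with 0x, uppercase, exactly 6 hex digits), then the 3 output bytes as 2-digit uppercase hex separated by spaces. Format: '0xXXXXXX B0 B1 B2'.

Answer: 0xB177B3 B1 77 B3

Derivation:
Sextets: s=44, X=23, e=30, z=51
24-bit: (44<<18) | (23<<12) | (30<<6) | 51
      = 0xB00000 | 0x017000 | 0x000780 | 0x000033
      = 0xB177B3
Bytes: (v>>16)&0xFF=B1, (v>>8)&0xFF=77, v&0xFF=B3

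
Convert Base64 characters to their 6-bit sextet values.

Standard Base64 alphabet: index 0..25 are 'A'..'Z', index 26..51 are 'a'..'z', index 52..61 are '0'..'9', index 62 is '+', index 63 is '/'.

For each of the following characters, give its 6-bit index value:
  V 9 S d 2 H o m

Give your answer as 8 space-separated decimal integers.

Answer: 21 61 18 29 54 7 40 38

Derivation:
'V': A..Z range, ord('V') − ord('A') = 21
'9': 0..9 range, 52 + ord('9') − ord('0') = 61
'S': A..Z range, ord('S') − ord('A') = 18
'd': a..z range, 26 + ord('d') − ord('a') = 29
'2': 0..9 range, 52 + ord('2') − ord('0') = 54
'H': A..Z range, ord('H') − ord('A') = 7
'o': a..z range, 26 + ord('o') − ord('a') = 40
'm': a..z range, 26 + ord('m') − ord('a') = 38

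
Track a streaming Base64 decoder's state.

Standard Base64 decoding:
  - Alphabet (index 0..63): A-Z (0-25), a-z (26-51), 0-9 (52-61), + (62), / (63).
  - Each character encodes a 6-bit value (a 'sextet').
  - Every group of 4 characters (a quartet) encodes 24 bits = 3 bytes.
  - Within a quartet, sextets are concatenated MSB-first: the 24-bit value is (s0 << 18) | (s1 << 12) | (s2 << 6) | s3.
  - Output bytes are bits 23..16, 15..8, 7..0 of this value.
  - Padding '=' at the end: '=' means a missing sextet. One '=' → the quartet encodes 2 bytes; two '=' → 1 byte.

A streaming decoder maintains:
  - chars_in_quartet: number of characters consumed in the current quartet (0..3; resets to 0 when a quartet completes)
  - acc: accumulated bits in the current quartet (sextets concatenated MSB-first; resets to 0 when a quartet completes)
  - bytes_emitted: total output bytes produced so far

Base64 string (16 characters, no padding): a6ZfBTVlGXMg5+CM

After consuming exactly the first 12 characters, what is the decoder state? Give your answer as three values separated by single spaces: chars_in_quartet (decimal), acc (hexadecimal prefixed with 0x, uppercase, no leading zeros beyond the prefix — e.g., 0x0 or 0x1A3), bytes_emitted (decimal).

Answer: 0 0x0 9

Derivation:
After char 0 ('a'=26): chars_in_quartet=1 acc=0x1A bytes_emitted=0
After char 1 ('6'=58): chars_in_quartet=2 acc=0x6BA bytes_emitted=0
After char 2 ('Z'=25): chars_in_quartet=3 acc=0x1AE99 bytes_emitted=0
After char 3 ('f'=31): chars_in_quartet=4 acc=0x6BA65F -> emit 6B A6 5F, reset; bytes_emitted=3
After char 4 ('B'=1): chars_in_quartet=1 acc=0x1 bytes_emitted=3
After char 5 ('T'=19): chars_in_quartet=2 acc=0x53 bytes_emitted=3
After char 6 ('V'=21): chars_in_quartet=3 acc=0x14D5 bytes_emitted=3
After char 7 ('l'=37): chars_in_quartet=4 acc=0x53565 -> emit 05 35 65, reset; bytes_emitted=6
After char 8 ('G'=6): chars_in_quartet=1 acc=0x6 bytes_emitted=6
After char 9 ('X'=23): chars_in_quartet=2 acc=0x197 bytes_emitted=6
After char 10 ('M'=12): chars_in_quartet=3 acc=0x65CC bytes_emitted=6
After char 11 ('g'=32): chars_in_quartet=4 acc=0x197320 -> emit 19 73 20, reset; bytes_emitted=9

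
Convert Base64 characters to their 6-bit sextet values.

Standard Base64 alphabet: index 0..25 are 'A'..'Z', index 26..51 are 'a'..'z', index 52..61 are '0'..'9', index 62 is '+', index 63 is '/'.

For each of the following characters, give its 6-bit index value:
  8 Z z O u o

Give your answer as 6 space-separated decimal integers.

'8': 0..9 range, 52 + ord('8') − ord('0') = 60
'Z': A..Z range, ord('Z') − ord('A') = 25
'z': a..z range, 26 + ord('z') − ord('a') = 51
'O': A..Z range, ord('O') − ord('A') = 14
'u': a..z range, 26 + ord('u') − ord('a') = 46
'o': a..z range, 26 + ord('o') − ord('a') = 40

Answer: 60 25 51 14 46 40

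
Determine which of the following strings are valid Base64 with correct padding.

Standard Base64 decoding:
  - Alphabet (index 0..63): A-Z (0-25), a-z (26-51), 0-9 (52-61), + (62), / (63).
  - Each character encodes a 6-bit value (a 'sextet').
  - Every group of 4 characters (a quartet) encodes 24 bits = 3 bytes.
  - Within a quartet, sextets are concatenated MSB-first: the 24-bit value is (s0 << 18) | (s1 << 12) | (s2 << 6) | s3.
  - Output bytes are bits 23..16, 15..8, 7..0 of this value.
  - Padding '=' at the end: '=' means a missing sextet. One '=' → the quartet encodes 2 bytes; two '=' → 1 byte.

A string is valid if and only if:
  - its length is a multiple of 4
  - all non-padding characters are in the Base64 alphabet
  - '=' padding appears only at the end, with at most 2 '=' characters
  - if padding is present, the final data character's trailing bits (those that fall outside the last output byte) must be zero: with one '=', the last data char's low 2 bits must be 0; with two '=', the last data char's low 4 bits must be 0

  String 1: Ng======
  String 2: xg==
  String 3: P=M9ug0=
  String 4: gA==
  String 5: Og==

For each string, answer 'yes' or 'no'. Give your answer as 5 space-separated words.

Answer: no yes no yes yes

Derivation:
String 1: 'Ng======' → invalid (6 pad chars (max 2))
String 2: 'xg==' → valid
String 3: 'P=M9ug0=' → invalid (bad char(s): ['=']; '=' in middle)
String 4: 'gA==' → valid
String 5: 'Og==' → valid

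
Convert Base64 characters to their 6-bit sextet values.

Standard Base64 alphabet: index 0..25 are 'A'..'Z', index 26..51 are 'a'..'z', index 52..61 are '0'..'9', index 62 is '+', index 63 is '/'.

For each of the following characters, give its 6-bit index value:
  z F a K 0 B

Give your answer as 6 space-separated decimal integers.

'z': a..z range, 26 + ord('z') − ord('a') = 51
'F': A..Z range, ord('F') − ord('A') = 5
'a': a..z range, 26 + ord('a') − ord('a') = 26
'K': A..Z range, ord('K') − ord('A') = 10
'0': 0..9 range, 52 + ord('0') − ord('0') = 52
'B': A..Z range, ord('B') − ord('A') = 1

Answer: 51 5 26 10 52 1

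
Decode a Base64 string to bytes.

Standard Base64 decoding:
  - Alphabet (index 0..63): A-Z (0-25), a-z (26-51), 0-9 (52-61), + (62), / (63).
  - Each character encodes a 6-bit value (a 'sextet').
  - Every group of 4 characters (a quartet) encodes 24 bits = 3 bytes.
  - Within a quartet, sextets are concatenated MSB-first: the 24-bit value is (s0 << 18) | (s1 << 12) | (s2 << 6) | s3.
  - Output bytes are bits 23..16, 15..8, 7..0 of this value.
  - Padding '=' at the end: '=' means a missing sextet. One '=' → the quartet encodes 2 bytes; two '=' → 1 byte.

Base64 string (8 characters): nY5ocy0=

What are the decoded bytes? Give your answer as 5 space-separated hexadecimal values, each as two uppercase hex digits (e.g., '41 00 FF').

After char 0 ('n'=39): chars_in_quartet=1 acc=0x27 bytes_emitted=0
After char 1 ('Y'=24): chars_in_quartet=2 acc=0x9D8 bytes_emitted=0
After char 2 ('5'=57): chars_in_quartet=3 acc=0x27639 bytes_emitted=0
After char 3 ('o'=40): chars_in_quartet=4 acc=0x9D8E68 -> emit 9D 8E 68, reset; bytes_emitted=3
After char 4 ('c'=28): chars_in_quartet=1 acc=0x1C bytes_emitted=3
After char 5 ('y'=50): chars_in_quartet=2 acc=0x732 bytes_emitted=3
After char 6 ('0'=52): chars_in_quartet=3 acc=0x1CCB4 bytes_emitted=3
Padding '=': partial quartet acc=0x1CCB4 -> emit 73 2D; bytes_emitted=5

Answer: 9D 8E 68 73 2D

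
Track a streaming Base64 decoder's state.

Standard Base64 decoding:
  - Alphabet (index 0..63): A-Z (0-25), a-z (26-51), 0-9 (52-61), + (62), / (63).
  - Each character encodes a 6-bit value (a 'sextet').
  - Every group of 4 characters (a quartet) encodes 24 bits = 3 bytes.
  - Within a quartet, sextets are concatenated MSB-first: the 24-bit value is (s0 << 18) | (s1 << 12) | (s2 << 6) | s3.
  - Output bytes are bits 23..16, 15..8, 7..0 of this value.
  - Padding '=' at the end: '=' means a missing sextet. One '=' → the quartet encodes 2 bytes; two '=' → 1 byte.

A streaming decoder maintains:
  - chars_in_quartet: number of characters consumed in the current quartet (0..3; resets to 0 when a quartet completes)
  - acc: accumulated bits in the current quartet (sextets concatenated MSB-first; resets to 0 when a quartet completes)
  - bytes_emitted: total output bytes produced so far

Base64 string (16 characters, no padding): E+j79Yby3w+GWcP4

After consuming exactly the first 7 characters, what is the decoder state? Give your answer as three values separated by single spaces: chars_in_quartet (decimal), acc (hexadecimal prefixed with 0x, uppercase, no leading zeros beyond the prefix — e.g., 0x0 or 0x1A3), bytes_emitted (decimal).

After char 0 ('E'=4): chars_in_quartet=1 acc=0x4 bytes_emitted=0
After char 1 ('+'=62): chars_in_quartet=2 acc=0x13E bytes_emitted=0
After char 2 ('j'=35): chars_in_quartet=3 acc=0x4FA3 bytes_emitted=0
After char 3 ('7'=59): chars_in_quartet=4 acc=0x13E8FB -> emit 13 E8 FB, reset; bytes_emitted=3
After char 4 ('9'=61): chars_in_quartet=1 acc=0x3D bytes_emitted=3
After char 5 ('Y'=24): chars_in_quartet=2 acc=0xF58 bytes_emitted=3
After char 6 ('b'=27): chars_in_quartet=3 acc=0x3D61B bytes_emitted=3

Answer: 3 0x3D61B 3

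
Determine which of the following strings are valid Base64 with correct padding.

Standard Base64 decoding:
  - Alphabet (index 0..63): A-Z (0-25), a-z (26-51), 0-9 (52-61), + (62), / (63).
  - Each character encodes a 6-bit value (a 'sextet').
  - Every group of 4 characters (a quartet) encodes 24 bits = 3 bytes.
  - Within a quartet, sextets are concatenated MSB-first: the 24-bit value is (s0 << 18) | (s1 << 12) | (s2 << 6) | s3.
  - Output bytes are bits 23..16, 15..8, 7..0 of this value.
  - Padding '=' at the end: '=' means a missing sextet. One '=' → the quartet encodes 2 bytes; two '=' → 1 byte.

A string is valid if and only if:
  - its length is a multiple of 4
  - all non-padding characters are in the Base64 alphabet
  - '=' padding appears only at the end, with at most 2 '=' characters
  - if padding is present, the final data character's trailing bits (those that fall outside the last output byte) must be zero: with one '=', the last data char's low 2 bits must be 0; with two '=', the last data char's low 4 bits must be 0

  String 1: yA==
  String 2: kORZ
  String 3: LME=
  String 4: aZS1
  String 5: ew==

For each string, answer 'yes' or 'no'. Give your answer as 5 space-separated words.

String 1: 'yA==' → valid
String 2: 'kORZ' → valid
String 3: 'LME=' → valid
String 4: 'aZS1' → valid
String 5: 'ew==' → valid

Answer: yes yes yes yes yes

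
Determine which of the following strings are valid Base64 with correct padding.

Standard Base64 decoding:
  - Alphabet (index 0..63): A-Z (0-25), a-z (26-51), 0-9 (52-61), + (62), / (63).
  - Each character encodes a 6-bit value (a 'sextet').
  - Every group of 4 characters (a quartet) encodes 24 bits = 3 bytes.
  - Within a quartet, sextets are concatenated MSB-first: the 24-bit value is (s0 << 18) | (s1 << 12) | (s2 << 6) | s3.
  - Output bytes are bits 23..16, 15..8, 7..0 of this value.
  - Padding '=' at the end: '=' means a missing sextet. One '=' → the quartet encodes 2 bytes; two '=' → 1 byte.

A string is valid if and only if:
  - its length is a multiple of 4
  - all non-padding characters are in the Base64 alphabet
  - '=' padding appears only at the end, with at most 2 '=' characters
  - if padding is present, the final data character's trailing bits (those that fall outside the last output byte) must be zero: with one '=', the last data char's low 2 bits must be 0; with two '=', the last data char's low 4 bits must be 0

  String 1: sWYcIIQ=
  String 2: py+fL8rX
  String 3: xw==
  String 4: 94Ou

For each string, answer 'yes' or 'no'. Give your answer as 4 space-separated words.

String 1: 'sWYcIIQ=' → valid
String 2: 'py+fL8rX' → valid
String 3: 'xw==' → valid
String 4: '94Ou' → valid

Answer: yes yes yes yes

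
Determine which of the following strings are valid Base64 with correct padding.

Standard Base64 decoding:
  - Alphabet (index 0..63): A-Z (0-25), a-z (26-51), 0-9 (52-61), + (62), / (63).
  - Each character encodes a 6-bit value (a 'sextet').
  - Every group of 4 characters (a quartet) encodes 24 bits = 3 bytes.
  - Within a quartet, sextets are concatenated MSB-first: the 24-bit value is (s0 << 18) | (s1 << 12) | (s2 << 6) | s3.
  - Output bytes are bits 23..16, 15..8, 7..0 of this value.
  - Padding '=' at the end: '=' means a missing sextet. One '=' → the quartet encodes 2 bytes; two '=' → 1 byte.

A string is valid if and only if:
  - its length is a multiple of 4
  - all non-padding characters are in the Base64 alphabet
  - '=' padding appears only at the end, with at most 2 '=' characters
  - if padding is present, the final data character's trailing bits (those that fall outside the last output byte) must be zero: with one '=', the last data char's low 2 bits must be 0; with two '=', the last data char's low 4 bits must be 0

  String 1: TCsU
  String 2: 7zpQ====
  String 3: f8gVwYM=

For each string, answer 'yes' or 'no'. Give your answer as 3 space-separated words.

String 1: 'TCsU' → valid
String 2: '7zpQ====' → invalid (4 pad chars (max 2))
String 3: 'f8gVwYM=' → valid

Answer: yes no yes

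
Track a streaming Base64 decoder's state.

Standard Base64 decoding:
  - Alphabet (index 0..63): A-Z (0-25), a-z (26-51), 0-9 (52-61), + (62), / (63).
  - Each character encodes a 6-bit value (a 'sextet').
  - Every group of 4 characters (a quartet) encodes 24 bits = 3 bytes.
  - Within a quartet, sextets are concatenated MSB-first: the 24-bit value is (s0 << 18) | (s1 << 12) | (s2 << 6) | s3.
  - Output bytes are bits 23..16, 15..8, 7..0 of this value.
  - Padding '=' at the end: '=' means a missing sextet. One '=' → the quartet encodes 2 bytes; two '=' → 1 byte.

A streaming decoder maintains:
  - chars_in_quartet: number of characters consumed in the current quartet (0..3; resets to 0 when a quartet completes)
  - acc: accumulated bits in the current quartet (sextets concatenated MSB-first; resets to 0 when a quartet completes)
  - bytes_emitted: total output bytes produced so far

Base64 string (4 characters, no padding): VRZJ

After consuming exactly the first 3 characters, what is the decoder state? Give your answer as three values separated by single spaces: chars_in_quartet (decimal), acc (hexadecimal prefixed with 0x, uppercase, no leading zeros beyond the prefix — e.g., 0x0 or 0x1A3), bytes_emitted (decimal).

After char 0 ('V'=21): chars_in_quartet=1 acc=0x15 bytes_emitted=0
After char 1 ('R'=17): chars_in_quartet=2 acc=0x551 bytes_emitted=0
After char 2 ('Z'=25): chars_in_quartet=3 acc=0x15459 bytes_emitted=0

Answer: 3 0x15459 0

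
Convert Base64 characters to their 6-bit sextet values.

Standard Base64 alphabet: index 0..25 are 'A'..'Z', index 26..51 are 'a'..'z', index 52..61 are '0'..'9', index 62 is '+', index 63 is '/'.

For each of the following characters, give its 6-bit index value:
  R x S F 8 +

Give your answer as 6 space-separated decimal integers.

Answer: 17 49 18 5 60 62

Derivation:
'R': A..Z range, ord('R') − ord('A') = 17
'x': a..z range, 26 + ord('x') − ord('a') = 49
'S': A..Z range, ord('S') − ord('A') = 18
'F': A..Z range, ord('F') − ord('A') = 5
'8': 0..9 range, 52 + ord('8') − ord('0') = 60
'+': index 62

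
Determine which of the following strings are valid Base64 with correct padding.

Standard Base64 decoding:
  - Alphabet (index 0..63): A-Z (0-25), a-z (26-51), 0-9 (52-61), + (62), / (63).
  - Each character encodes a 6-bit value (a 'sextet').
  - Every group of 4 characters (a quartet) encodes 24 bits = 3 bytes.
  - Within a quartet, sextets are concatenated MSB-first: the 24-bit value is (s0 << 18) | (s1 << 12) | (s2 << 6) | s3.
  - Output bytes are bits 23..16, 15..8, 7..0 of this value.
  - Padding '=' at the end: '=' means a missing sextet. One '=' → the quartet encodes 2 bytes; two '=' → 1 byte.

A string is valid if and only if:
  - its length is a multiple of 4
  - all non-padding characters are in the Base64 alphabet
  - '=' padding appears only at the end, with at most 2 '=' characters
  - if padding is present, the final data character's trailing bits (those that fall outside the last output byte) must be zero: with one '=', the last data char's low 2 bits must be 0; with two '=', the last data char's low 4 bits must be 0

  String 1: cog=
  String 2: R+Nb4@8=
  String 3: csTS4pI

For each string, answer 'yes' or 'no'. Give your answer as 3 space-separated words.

Answer: yes no no

Derivation:
String 1: 'cog=' → valid
String 2: 'R+Nb4@8=' → invalid (bad char(s): ['@'])
String 3: 'csTS4pI' → invalid (len=7 not mult of 4)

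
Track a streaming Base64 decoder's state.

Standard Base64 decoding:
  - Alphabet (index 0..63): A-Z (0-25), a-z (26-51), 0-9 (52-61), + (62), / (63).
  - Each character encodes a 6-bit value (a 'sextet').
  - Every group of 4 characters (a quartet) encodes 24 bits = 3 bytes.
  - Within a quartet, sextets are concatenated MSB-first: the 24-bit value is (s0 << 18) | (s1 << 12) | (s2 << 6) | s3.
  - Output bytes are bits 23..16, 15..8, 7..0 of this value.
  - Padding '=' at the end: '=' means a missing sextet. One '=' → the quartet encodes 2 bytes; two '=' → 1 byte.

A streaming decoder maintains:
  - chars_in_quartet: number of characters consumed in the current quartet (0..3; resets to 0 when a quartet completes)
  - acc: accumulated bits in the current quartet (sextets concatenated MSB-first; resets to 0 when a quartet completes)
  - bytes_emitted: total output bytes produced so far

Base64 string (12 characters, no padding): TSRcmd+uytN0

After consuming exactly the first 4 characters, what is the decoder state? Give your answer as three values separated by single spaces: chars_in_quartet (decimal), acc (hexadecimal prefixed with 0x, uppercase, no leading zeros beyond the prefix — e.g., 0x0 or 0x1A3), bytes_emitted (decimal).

Answer: 0 0x0 3

Derivation:
After char 0 ('T'=19): chars_in_quartet=1 acc=0x13 bytes_emitted=0
After char 1 ('S'=18): chars_in_quartet=2 acc=0x4D2 bytes_emitted=0
After char 2 ('R'=17): chars_in_quartet=3 acc=0x13491 bytes_emitted=0
After char 3 ('c'=28): chars_in_quartet=4 acc=0x4D245C -> emit 4D 24 5C, reset; bytes_emitted=3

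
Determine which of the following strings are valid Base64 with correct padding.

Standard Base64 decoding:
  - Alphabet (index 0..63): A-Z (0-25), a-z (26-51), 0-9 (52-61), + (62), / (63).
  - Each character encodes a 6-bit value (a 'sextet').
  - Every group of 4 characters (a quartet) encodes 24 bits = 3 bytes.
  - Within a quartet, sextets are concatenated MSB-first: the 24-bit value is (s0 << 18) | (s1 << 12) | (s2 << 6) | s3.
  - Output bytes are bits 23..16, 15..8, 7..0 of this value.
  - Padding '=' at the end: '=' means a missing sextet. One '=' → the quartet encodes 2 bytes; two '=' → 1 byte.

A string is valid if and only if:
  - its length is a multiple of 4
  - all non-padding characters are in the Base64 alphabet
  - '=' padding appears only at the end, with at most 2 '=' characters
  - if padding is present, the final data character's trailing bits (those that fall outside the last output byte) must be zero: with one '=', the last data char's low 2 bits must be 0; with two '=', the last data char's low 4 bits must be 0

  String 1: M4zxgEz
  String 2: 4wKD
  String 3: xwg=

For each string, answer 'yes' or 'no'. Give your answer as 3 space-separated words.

String 1: 'M4zxgEz' → invalid (len=7 not mult of 4)
String 2: '4wKD' → valid
String 3: 'xwg=' → valid

Answer: no yes yes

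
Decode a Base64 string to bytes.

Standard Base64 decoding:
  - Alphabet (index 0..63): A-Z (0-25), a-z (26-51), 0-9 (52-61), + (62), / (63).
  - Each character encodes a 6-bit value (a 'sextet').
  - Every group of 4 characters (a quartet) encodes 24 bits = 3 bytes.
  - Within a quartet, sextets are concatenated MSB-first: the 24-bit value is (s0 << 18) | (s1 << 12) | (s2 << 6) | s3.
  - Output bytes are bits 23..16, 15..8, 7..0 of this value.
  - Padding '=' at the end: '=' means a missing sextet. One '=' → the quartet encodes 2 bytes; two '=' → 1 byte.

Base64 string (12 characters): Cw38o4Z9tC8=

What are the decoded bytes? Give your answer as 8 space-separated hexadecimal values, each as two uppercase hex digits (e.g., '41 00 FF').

After char 0 ('C'=2): chars_in_quartet=1 acc=0x2 bytes_emitted=0
After char 1 ('w'=48): chars_in_quartet=2 acc=0xB0 bytes_emitted=0
After char 2 ('3'=55): chars_in_quartet=3 acc=0x2C37 bytes_emitted=0
After char 3 ('8'=60): chars_in_quartet=4 acc=0xB0DFC -> emit 0B 0D FC, reset; bytes_emitted=3
After char 4 ('o'=40): chars_in_quartet=1 acc=0x28 bytes_emitted=3
After char 5 ('4'=56): chars_in_quartet=2 acc=0xA38 bytes_emitted=3
After char 6 ('Z'=25): chars_in_quartet=3 acc=0x28E19 bytes_emitted=3
After char 7 ('9'=61): chars_in_quartet=4 acc=0xA3867D -> emit A3 86 7D, reset; bytes_emitted=6
After char 8 ('t'=45): chars_in_quartet=1 acc=0x2D bytes_emitted=6
After char 9 ('C'=2): chars_in_quartet=2 acc=0xB42 bytes_emitted=6
After char 10 ('8'=60): chars_in_quartet=3 acc=0x2D0BC bytes_emitted=6
Padding '=': partial quartet acc=0x2D0BC -> emit B4 2F; bytes_emitted=8

Answer: 0B 0D FC A3 86 7D B4 2F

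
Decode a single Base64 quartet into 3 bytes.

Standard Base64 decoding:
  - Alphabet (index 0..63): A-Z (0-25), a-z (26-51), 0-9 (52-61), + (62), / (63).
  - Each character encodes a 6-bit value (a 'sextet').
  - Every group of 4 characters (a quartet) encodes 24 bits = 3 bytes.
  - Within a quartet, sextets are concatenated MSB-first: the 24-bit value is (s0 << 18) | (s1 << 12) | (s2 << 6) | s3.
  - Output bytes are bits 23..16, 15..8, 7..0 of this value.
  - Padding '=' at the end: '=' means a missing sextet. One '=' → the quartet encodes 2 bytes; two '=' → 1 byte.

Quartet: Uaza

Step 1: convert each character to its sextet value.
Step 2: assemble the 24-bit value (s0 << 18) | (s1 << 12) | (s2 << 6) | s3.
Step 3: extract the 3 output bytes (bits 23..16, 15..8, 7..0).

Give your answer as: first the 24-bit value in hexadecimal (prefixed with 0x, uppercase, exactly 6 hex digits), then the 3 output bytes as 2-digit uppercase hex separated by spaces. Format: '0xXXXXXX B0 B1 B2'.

Answer: 0x51ACDA 51 AC DA

Derivation:
Sextets: U=20, a=26, z=51, a=26
24-bit: (20<<18) | (26<<12) | (51<<6) | 26
      = 0x500000 | 0x01A000 | 0x000CC0 | 0x00001A
      = 0x51ACDA
Bytes: (v>>16)&0xFF=51, (v>>8)&0xFF=AC, v&0xFF=DA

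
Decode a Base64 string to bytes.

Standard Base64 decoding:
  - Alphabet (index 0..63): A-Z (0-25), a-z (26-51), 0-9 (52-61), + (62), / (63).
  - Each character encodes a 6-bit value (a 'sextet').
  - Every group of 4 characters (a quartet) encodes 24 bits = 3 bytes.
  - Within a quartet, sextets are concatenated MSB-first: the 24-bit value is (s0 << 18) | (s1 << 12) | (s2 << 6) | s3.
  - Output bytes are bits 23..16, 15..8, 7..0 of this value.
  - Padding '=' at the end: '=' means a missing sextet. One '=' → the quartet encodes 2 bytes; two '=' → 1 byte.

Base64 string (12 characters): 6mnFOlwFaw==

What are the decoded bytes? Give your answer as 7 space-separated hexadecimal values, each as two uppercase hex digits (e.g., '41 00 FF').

Answer: EA 69 C5 3A 5C 05 6B

Derivation:
After char 0 ('6'=58): chars_in_quartet=1 acc=0x3A bytes_emitted=0
After char 1 ('m'=38): chars_in_quartet=2 acc=0xEA6 bytes_emitted=0
After char 2 ('n'=39): chars_in_quartet=3 acc=0x3A9A7 bytes_emitted=0
After char 3 ('F'=5): chars_in_quartet=4 acc=0xEA69C5 -> emit EA 69 C5, reset; bytes_emitted=3
After char 4 ('O'=14): chars_in_quartet=1 acc=0xE bytes_emitted=3
After char 5 ('l'=37): chars_in_quartet=2 acc=0x3A5 bytes_emitted=3
After char 6 ('w'=48): chars_in_quartet=3 acc=0xE970 bytes_emitted=3
After char 7 ('F'=5): chars_in_quartet=4 acc=0x3A5C05 -> emit 3A 5C 05, reset; bytes_emitted=6
After char 8 ('a'=26): chars_in_quartet=1 acc=0x1A bytes_emitted=6
After char 9 ('w'=48): chars_in_quartet=2 acc=0x6B0 bytes_emitted=6
Padding '==': partial quartet acc=0x6B0 -> emit 6B; bytes_emitted=7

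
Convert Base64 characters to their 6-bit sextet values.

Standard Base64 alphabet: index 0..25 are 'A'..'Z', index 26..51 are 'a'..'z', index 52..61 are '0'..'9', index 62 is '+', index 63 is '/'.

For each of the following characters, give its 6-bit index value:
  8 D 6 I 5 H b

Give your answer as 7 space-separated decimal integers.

'8': 0..9 range, 52 + ord('8') − ord('0') = 60
'D': A..Z range, ord('D') − ord('A') = 3
'6': 0..9 range, 52 + ord('6') − ord('0') = 58
'I': A..Z range, ord('I') − ord('A') = 8
'5': 0..9 range, 52 + ord('5') − ord('0') = 57
'H': A..Z range, ord('H') − ord('A') = 7
'b': a..z range, 26 + ord('b') − ord('a') = 27

Answer: 60 3 58 8 57 7 27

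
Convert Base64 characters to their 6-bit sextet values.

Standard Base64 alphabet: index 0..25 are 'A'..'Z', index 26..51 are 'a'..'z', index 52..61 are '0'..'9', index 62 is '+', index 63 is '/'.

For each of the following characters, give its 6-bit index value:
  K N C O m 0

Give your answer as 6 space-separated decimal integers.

Answer: 10 13 2 14 38 52

Derivation:
'K': A..Z range, ord('K') − ord('A') = 10
'N': A..Z range, ord('N') − ord('A') = 13
'C': A..Z range, ord('C') − ord('A') = 2
'O': A..Z range, ord('O') − ord('A') = 14
'm': a..z range, 26 + ord('m') − ord('a') = 38
'0': 0..9 range, 52 + ord('0') − ord('0') = 52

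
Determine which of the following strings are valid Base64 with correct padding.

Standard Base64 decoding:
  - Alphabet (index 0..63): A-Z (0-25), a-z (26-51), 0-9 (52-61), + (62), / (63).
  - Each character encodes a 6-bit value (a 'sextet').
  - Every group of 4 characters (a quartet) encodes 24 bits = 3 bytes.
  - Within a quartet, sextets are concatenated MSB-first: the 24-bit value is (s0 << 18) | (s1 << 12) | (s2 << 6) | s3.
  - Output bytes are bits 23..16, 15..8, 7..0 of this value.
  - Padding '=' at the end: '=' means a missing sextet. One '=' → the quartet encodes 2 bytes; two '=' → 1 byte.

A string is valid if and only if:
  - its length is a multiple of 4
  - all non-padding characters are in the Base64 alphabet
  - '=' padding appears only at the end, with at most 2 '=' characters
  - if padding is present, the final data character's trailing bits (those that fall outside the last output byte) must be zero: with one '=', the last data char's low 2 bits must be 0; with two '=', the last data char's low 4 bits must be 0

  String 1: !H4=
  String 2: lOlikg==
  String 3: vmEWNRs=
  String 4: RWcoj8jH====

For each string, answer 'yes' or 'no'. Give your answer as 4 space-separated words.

String 1: '!H4=' → invalid (bad char(s): ['!'])
String 2: 'lOlikg==' → valid
String 3: 'vmEWNRs=' → valid
String 4: 'RWcoj8jH====' → invalid (4 pad chars (max 2))

Answer: no yes yes no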